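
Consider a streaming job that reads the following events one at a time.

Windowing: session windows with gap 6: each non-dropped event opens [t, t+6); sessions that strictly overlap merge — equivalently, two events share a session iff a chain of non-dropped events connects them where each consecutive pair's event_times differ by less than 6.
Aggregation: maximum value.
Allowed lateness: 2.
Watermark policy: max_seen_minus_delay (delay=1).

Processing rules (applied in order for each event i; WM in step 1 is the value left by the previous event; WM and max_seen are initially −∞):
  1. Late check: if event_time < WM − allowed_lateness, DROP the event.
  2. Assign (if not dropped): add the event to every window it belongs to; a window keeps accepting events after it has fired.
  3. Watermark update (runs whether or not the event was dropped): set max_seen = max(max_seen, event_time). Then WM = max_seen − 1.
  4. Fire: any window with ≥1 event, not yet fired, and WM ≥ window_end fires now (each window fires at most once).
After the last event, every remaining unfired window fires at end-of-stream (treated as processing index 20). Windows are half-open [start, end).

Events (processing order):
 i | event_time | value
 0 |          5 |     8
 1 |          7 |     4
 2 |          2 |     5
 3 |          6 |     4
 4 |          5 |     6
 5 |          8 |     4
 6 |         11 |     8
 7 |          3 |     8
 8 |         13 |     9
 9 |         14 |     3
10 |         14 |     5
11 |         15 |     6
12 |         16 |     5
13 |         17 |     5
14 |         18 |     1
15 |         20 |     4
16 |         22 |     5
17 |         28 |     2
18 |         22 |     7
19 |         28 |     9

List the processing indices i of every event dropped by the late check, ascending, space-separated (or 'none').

i=0 t=5 v=8: → [5,11); WM=4
i=1 t=7 v=4: → [5,13); WM=6
i=2 t=2 v=5: DROP (t<6-2); WM=6
i=3 t=6 v=4: → [5,13); WM=6
i=4 t=5 v=6: → [5,13); WM=6
i=5 t=8 v=4: → [5,14); WM=7
i=6 t=11 v=8: → [5,17); WM=10
i=7 t=3 v=8: DROP (t<10-2); WM=10
i=8 t=13 v=9: → [5,19); WM=12
i=9 t=14 v=3: → [5,20); WM=13
i=10 t=14 v=5: → [5,20); WM=13
i=11 t=15 v=6: → [5,21); WM=14
i=12 t=16 v=5: → [5,22); WM=15
i=13 t=17 v=5: → [5,23); WM=16
i=14 t=18 v=1: → [5,24); WM=17
i=15 t=20 v=4: → [5,26); WM=19
i=16 t=22 v=5: → [5,28); WM=21
i=17 t=28 v=2: → [28,34); WM=27
i=18 t=22 v=7: DROP (t<27-2); WM=27
i=19 t=28 v=9: → [28,34); WM=27

2 7 18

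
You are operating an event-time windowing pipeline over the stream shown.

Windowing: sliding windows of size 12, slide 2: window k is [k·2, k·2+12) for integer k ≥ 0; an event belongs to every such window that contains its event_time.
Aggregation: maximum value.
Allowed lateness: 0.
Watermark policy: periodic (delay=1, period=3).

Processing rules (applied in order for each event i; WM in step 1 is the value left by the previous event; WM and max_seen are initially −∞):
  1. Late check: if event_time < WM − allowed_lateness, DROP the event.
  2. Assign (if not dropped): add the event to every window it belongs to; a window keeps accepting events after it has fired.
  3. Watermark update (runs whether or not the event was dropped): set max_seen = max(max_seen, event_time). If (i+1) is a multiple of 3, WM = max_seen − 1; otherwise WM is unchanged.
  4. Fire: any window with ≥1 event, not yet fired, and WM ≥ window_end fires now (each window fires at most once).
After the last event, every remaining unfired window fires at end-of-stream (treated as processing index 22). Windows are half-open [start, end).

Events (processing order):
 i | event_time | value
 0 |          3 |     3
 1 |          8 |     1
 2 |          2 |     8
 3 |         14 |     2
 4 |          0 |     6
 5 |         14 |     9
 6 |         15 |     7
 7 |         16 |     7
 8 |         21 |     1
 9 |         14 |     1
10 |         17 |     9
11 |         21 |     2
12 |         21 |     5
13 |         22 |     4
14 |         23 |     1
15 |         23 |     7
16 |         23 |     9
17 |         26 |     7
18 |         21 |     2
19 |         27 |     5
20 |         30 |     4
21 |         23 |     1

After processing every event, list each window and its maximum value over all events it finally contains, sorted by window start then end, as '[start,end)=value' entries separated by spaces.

i=0 t=3 v=3: → [2,14),[0,12); WM=−∞
i=1 t=8 v=1: → [8,20),[6,18),[4,16),[2,14),[0,12); WM=−∞
i=2 t=2 v=8: → [2,14),[0,12); WM=7
i=3 t=14 v=2: → [14,26),[12,24),[10,22),[8,20),[6,18),[4,16); WM=7
i=4 t=0 v=6: DROP (t<7-0); WM=7
i=5 t=14 v=9: → [14,26),[12,24),[10,22),[8,20),[6,18),[4,16); WM=13; [0,12) fires=8
i=6 t=15 v=7: → [14,26),[12,24),[10,22),[8,20),[6,18),[4,16); WM=13
i=7 t=16 v=7: → [16,28),[14,26),[12,24),[10,22),[8,20),[6,18); WM=13
i=8 t=21 v=1: → [20,32),[18,30),[16,28),[14,26),[12,24),[10,22); WM=20; [2,14) fires=8 [4,16) fires=9 [6,18) fires=9 [8,20) fires=9
i=9 t=14 v=1: DROP (t<20-0); WM=20
i=10 t=17 v=9: DROP (t<20-0); WM=20
i=11 t=21 v=2: → [20,32),[18,30),[16,28),[14,26),[12,24),[10,22); WM=20
i=12 t=21 v=5: → [20,32),[18,30),[16,28),[14,26),[12,24),[10,22); WM=20
i=13 t=22 v=4: → [22,34),[20,32),[18,30),[16,28),[14,26),[12,24); WM=20
i=14 t=23 v=1: → [22,34),[20,32),[18,30),[16,28),[14,26),[12,24); WM=22; [10,22) fires=9
i=15 t=23 v=7: → [22,34),[20,32),[18,30),[16,28),[14,26),[12,24); WM=22
i=16 t=23 v=9: → [22,34),[20,32),[18,30),[16,28),[14,26),[12,24); WM=22
i=17 t=26 v=7: → [26,38),[24,36),[22,34),[20,32),[18,30),[16,28); WM=25; [12,24) fires=9
i=18 t=21 v=2: DROP (t<25-0); WM=25
i=19 t=27 v=5: → [26,38),[24,36),[22,34),[20,32),[18,30),[16,28); WM=25
i=20 t=30 v=4: → [30,42),[28,40),[26,38),[24,36),[22,34),[20,32); WM=29; [14,26) fires=9 [16,28) fires=9
i=21 t=23 v=1: DROP (t<29-0); WM=29

[0,12)=8 [2,14)=8 [4,16)=9 [6,18)=9 [8,20)=9 [10,22)=9 [12,24)=9 [14,26)=9 [16,28)=9 [18,30)=9 [20,32)=9 [22,34)=9 [24,36)=7 [26,38)=7 [28,40)=4 [30,42)=4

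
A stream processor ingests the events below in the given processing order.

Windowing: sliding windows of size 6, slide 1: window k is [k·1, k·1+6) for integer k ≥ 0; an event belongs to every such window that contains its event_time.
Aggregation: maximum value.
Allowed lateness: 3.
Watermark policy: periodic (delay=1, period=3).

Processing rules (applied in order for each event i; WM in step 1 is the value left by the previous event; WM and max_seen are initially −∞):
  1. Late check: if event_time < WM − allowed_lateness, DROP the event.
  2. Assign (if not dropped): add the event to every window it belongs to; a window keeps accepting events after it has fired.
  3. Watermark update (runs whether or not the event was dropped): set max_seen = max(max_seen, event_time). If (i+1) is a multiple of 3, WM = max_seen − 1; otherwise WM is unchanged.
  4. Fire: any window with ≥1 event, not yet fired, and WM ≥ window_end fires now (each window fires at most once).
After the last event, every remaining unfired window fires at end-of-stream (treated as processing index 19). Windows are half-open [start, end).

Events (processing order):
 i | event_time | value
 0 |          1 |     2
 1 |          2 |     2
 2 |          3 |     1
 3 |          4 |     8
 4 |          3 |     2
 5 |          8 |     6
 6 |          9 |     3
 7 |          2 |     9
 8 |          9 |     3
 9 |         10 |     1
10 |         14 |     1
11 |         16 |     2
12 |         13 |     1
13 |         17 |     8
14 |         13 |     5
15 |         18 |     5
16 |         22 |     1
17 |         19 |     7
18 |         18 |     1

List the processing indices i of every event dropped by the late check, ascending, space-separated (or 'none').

i=0 t=1 v=2: → [1,7),[0,6); WM=−∞
i=1 t=2 v=2: → [2,8),[1,7),[0,6); WM=−∞
i=2 t=3 v=1: → [3,9),[2,8),[1,7),[0,6); WM=2
i=3 t=4 v=8: → [4,10),[3,9),[2,8),[1,7),[0,6); WM=2
i=4 t=3 v=2: → [3,9),[2,8),[1,7),[0,6); WM=2
i=5 t=8 v=6: → [8,14),[7,13),[6,12),[5,11),[4,10),[3,9); WM=7; [0,6) fires=8 [1,7) fires=8
i=6 t=9 v=3: → [9,15),[8,14),[7,13),[6,12),[5,11),[4,10); WM=7
i=7 t=2 v=9: DROP (t<7-3); WM=7
i=8 t=9 v=3: → [9,15),[8,14),[7,13),[6,12),[5,11),[4,10); WM=8; [2,8) fires=8
i=9 t=10 v=1: → [10,16),[9,15),[8,14),[7,13),[6,12),[5,11); WM=8
i=10 t=14 v=1: → [14,20),[13,19),[12,18),[11,17),[10,16),[9,15); WM=8
i=11 t=16 v=2: → [16,22),[15,21),[14,20),[13,19),[12,18),[11,17); WM=15; [3,9) fires=8 [4,10) fires=8 [5,11) fires=6 [6,12) fires=6 [7,13) fires=6 [8,14) fires=6 [9,15) fires=3
i=12 t=13 v=1: → [13,19),[12,18),[11,17),[10,16),[9,15),[8,14); WM=15
i=13 t=17 v=8: → [17,23),[16,22),[15,21),[14,20),[13,19),[12,18); WM=15
i=14 t=13 v=5: → [13,19),[12,18),[11,17),[10,16),[9,15),[8,14); WM=16; [10,16) fires=5
i=15 t=18 v=5: → [18,24),[17,23),[16,22),[15,21),[14,20),[13,19); WM=16
i=16 t=22 v=1: → [22,28),[21,27),[20,26),[19,25),[18,24),[17,23); WM=16
i=17 t=19 v=7: → [19,25),[18,24),[17,23),[16,22),[15,21),[14,20); WM=21; [11,17) fires=5 [12,18) fires=8 [13,19) fires=8 [14,20) fires=8 [15,21) fires=8
i=18 t=18 v=1: → [18,24),[17,23),[16,22),[15,21),[14,20),[13,19); WM=21

7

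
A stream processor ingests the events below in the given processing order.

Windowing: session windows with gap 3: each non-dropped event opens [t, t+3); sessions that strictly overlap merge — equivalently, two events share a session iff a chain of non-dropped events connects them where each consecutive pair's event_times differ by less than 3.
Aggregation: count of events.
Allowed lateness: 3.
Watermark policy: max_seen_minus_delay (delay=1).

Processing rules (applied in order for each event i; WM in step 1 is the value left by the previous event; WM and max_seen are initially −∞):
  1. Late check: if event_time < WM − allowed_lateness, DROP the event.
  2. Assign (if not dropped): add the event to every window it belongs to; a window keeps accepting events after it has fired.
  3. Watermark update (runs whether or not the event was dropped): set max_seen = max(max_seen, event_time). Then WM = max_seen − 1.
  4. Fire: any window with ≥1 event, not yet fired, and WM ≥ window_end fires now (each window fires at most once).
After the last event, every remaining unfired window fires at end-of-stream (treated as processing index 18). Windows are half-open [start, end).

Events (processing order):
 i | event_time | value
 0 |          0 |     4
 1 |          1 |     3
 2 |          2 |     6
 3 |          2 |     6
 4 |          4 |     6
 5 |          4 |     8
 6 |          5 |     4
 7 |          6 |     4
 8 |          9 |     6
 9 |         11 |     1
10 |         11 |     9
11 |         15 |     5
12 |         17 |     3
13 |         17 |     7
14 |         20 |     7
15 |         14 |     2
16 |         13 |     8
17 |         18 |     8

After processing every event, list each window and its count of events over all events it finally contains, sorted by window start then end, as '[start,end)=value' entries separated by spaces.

[0,9)=8 [9,14)=3 [15,23)=5

i=0 t=0 v=4: → [0,3); WM=-1
i=1 t=1 v=3: → [0,4); WM=0
i=2 t=2 v=6: → [0,5); WM=1
i=3 t=2 v=6: → [0,5); WM=1
i=4 t=4 v=6: → [0,7); WM=3
i=5 t=4 v=8: → [0,7); WM=3
i=6 t=5 v=4: → [0,8); WM=4
i=7 t=6 v=4: → [0,9); WM=5
i=8 t=9 v=6: → [9,12); WM=8
i=9 t=11 v=1: → [9,14); WM=10
i=10 t=11 v=9: → [9,14); WM=10
i=11 t=15 v=5: → [15,18); WM=14
i=12 t=17 v=3: → [15,20); WM=16
i=13 t=17 v=7: → [15,20); WM=16
i=14 t=20 v=7: → [20,23); WM=19
i=15 t=14 v=2: DROP (t<19-3); WM=19
i=16 t=13 v=8: DROP (t<19-3); WM=19
i=17 t=18 v=8: → [15,23); WM=19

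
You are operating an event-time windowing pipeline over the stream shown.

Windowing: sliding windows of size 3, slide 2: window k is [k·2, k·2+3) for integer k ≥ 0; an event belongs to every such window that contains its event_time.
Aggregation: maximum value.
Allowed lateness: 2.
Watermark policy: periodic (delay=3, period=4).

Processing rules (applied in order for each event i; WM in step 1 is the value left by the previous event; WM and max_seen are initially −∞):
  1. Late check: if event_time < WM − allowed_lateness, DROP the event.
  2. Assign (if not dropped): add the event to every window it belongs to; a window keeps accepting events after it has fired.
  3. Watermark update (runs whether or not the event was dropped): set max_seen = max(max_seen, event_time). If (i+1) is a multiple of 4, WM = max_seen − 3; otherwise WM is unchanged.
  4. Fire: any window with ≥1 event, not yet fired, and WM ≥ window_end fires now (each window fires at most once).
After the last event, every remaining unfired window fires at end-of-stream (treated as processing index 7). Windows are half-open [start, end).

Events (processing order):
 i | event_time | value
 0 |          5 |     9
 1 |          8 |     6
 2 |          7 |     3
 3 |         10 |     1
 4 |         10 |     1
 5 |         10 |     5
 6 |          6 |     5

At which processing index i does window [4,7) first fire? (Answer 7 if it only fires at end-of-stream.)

i=0 t=5 v=9: → [4,7); WM=−∞
i=1 t=8 v=6: → [8,11),[6,9); WM=−∞
i=2 t=7 v=3: → [6,9); WM=−∞
i=3 t=10 v=1: → [10,13),[8,11); WM=7; [4,7) fires=9
i=4 t=10 v=1: → [10,13),[8,11); WM=7
i=5 t=10 v=5: → [10,13),[8,11); WM=7
i=6 t=6 v=5: → [6,9),[4,7); WM=7

3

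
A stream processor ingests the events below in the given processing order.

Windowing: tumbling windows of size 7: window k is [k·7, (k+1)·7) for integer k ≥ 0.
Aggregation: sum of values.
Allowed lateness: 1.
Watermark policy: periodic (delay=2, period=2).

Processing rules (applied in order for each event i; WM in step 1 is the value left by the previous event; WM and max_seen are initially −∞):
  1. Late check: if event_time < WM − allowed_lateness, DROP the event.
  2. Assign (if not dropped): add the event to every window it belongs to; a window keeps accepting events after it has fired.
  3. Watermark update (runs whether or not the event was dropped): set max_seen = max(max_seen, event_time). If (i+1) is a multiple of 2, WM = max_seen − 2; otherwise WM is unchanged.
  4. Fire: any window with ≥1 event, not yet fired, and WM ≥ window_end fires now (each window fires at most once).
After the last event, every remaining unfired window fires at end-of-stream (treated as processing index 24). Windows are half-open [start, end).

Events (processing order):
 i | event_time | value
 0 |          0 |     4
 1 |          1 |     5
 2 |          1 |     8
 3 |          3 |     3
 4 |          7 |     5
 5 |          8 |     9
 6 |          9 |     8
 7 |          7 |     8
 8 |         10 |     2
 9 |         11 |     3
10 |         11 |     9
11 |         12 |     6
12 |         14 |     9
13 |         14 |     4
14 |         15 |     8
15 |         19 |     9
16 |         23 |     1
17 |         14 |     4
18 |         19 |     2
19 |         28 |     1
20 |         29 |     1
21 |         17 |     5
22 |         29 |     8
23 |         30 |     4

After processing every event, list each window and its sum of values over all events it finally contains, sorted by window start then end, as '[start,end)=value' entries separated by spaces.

i=0 t=0 v=4: → [0,7); WM=−∞
i=1 t=1 v=5: → [0,7); WM=-1
i=2 t=1 v=8: → [0,7); WM=-1
i=3 t=3 v=3: → [0,7); WM=1
i=4 t=7 v=5: → [7,14); WM=1
i=5 t=8 v=9: → [7,14); WM=6
i=6 t=9 v=8: → [7,14); WM=6
i=7 t=7 v=8: → [7,14); WM=7; [0,7) fires=20
i=8 t=10 v=2: → [7,14); WM=7
i=9 t=11 v=3: → [7,14); WM=9
i=10 t=11 v=9: → [7,14); WM=9
i=11 t=12 v=6: → [7,14); WM=10
i=12 t=14 v=9: → [14,21); WM=10
i=13 t=14 v=4: → [14,21); WM=12
i=14 t=15 v=8: → [14,21); WM=12
i=15 t=19 v=9: → [14,21); WM=17; [7,14) fires=50
i=16 t=23 v=1: → [21,28); WM=17
i=17 t=14 v=4: DROP (t<17-1); WM=21; [14,21) fires=30
i=18 t=19 v=2: DROP (t<21-1); WM=21
i=19 t=28 v=1: → [28,35); WM=26
i=20 t=29 v=1: → [28,35); WM=26
i=21 t=17 v=5: DROP (t<26-1); WM=27
i=22 t=29 v=8: → [28,35); WM=27
i=23 t=30 v=4: → [28,35); WM=28; [21,28) fires=1

[0,7)=20 [7,14)=50 [14,21)=30 [21,28)=1 [28,35)=14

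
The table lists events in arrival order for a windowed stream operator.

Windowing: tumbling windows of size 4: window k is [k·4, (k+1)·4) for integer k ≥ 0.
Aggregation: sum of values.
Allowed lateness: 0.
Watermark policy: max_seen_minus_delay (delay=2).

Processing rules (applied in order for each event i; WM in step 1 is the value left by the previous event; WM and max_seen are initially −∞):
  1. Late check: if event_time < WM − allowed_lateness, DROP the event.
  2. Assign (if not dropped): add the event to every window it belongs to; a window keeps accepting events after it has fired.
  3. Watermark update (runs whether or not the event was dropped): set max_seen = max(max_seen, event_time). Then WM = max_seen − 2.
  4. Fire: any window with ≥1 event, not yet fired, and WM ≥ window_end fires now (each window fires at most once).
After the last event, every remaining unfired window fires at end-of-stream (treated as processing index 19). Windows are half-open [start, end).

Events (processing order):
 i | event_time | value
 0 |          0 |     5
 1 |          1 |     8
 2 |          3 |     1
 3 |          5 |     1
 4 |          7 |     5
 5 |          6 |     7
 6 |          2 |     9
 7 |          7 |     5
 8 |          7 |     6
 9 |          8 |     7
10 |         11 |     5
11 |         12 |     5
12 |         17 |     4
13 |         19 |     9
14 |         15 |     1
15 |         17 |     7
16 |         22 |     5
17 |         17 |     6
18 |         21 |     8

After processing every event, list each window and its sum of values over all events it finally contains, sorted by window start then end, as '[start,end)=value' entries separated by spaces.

[0,4)=14 [4,8)=24 [8,12)=12 [12,16)=5 [16,20)=20 [20,24)=13

i=0 t=0 v=5: → [0,4); WM=-2
i=1 t=1 v=8: → [0,4); WM=-1
i=2 t=3 v=1: → [0,4); WM=1
i=3 t=5 v=1: → [4,8); WM=3
i=4 t=7 v=5: → [4,8); WM=5; [0,4) fires=14
i=5 t=6 v=7: → [4,8); WM=5
i=6 t=2 v=9: DROP (t<5-0); WM=5
i=7 t=7 v=5: → [4,8); WM=5
i=8 t=7 v=6: → [4,8); WM=5
i=9 t=8 v=7: → [8,12); WM=6
i=10 t=11 v=5: → [8,12); WM=9; [4,8) fires=24
i=11 t=12 v=5: → [12,16); WM=10
i=12 t=17 v=4: → [16,20); WM=15; [8,12) fires=12
i=13 t=19 v=9: → [16,20); WM=17; [12,16) fires=5
i=14 t=15 v=1: DROP (t<17-0); WM=17
i=15 t=17 v=7: → [16,20); WM=17
i=16 t=22 v=5: → [20,24); WM=20; [16,20) fires=20
i=17 t=17 v=6: DROP (t<20-0); WM=20
i=18 t=21 v=8: → [20,24); WM=20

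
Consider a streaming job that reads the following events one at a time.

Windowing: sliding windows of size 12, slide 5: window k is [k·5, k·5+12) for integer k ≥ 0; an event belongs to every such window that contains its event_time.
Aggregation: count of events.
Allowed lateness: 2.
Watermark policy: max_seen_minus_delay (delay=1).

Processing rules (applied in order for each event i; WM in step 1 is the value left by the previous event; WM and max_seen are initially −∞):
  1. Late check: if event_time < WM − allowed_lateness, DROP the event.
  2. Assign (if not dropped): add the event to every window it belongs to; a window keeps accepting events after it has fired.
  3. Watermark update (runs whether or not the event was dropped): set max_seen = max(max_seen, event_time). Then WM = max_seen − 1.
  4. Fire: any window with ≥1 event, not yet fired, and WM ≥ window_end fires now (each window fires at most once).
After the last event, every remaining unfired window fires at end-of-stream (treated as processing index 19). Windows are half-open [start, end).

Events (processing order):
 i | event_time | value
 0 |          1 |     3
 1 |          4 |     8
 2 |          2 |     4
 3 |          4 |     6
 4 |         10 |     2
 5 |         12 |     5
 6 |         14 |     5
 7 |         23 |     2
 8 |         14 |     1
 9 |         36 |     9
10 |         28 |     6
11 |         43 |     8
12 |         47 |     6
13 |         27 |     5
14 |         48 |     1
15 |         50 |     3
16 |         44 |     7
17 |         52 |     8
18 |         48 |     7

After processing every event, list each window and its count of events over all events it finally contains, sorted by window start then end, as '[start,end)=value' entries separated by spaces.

i=0 t=1 v=3: → [0,12); WM=0
i=1 t=4 v=8: → [0,12); WM=3
i=2 t=2 v=4: → [0,12); WM=3
i=3 t=4 v=6: → [0,12); WM=3
i=4 t=10 v=2: → [10,22),[5,17),[0,12); WM=9
i=5 t=12 v=5: → [10,22),[5,17); WM=11
i=6 t=14 v=5: → [10,22),[5,17); WM=13; [0,12) fires=5
i=7 t=23 v=2: → [20,32),[15,27); WM=22; [5,17) fires=3 [10,22) fires=3
i=8 t=14 v=1: DROP (t<22-2); WM=22
i=9 t=36 v=9: → [35,47),[30,42),[25,37); WM=35; [15,27) fires=1 [20,32) fires=1
i=10 t=28 v=6: DROP (t<35-2); WM=35
i=11 t=43 v=8: → [40,52),[35,47); WM=42; [25,37) fires=1 [30,42) fires=1
i=12 t=47 v=6: → [45,57),[40,52); WM=46
i=13 t=27 v=5: DROP (t<46-2); WM=46
i=14 t=48 v=1: → [45,57),[40,52); WM=47; [35,47) fires=2
i=15 t=50 v=3: → [50,62),[45,57),[40,52); WM=49
i=16 t=44 v=7: DROP (t<49-2); WM=49
i=17 t=52 v=8: → [50,62),[45,57); WM=51
i=18 t=48 v=7: DROP (t<51-2); WM=51

[0,12)=5 [5,17)=3 [10,22)=3 [15,27)=1 [20,32)=1 [25,37)=1 [30,42)=1 [35,47)=2 [40,52)=4 [45,57)=4 [50,62)=2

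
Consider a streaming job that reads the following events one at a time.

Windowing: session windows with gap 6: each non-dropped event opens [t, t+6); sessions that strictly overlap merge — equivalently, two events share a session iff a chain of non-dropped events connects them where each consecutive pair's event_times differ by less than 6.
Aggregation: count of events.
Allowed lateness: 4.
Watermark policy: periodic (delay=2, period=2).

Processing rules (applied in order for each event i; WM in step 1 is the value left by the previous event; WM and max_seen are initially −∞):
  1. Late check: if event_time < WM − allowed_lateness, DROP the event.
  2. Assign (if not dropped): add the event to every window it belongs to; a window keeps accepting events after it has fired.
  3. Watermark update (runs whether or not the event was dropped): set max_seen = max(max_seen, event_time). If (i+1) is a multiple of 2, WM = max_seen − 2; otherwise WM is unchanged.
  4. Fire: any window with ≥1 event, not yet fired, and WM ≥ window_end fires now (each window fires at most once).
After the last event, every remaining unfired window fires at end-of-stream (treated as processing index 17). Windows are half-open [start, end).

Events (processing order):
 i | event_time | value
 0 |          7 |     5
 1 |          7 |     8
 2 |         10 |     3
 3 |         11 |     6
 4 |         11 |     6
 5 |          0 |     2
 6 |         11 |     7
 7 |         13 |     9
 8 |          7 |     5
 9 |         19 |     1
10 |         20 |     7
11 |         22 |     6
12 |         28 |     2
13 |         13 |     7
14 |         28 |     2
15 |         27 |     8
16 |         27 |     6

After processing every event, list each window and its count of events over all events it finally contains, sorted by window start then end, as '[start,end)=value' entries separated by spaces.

i=0 t=7 v=5: → [7,13); WM=−∞
i=1 t=7 v=8: → [7,13); WM=5
i=2 t=10 v=3: → [7,16); WM=5
i=3 t=11 v=6: → [7,17); WM=9
i=4 t=11 v=6: → [7,17); WM=9
i=5 t=0 v=2: DROP (t<9-4); WM=9
i=6 t=11 v=7: → [7,17); WM=9
i=7 t=13 v=9: → [7,19); WM=11
i=8 t=7 v=5: → [7,19); WM=11
i=9 t=19 v=1: → [19,25); WM=17
i=10 t=20 v=7: → [19,26); WM=17
i=11 t=22 v=6: → [19,28); WM=20
i=12 t=28 v=2: → [28,34); WM=20
i=13 t=13 v=7: DROP (t<20-4); WM=26
i=14 t=28 v=2: → [28,34); WM=26
i=15 t=27 v=8: → [19,34); WM=26
i=16 t=27 v=6: → [19,34); WM=26

[7,19)=8 [19,34)=7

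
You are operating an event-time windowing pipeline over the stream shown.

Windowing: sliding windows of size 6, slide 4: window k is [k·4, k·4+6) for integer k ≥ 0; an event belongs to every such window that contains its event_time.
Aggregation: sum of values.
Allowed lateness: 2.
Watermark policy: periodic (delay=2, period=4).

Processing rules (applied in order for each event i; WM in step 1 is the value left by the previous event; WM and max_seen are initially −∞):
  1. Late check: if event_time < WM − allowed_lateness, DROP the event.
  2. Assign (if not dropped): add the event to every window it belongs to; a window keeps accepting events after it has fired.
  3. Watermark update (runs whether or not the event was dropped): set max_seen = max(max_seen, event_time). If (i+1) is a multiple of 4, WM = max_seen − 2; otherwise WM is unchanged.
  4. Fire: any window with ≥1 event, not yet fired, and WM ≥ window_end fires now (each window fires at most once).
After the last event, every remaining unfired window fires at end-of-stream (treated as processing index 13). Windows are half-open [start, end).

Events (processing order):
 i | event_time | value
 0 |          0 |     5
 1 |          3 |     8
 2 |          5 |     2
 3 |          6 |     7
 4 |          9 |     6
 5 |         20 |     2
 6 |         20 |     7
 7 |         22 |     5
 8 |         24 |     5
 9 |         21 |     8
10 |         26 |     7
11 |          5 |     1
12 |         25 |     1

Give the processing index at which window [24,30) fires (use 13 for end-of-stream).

i=0 t=0 v=5: → [0,6); WM=−∞
i=1 t=3 v=8: → [0,6); WM=−∞
i=2 t=5 v=2: → [4,10),[0,6); WM=−∞
i=3 t=6 v=7: → [4,10); WM=4
i=4 t=9 v=6: → [8,14),[4,10); WM=4
i=5 t=20 v=2: → [20,26),[16,22); WM=4
i=6 t=20 v=7: → [20,26),[16,22); WM=4
i=7 t=22 v=5: → [20,26); WM=20; [0,6) fires=15 [4,10) fires=15 [8,14) fires=6
i=8 t=24 v=5: → [24,30),[20,26); WM=20
i=9 t=21 v=8: → [20,26),[16,22); WM=20
i=10 t=26 v=7: → [24,30); WM=20
i=11 t=5 v=1: DROP (t<20-2); WM=24; [16,22) fires=17
i=12 t=25 v=1: → [24,30),[20,26); WM=24

13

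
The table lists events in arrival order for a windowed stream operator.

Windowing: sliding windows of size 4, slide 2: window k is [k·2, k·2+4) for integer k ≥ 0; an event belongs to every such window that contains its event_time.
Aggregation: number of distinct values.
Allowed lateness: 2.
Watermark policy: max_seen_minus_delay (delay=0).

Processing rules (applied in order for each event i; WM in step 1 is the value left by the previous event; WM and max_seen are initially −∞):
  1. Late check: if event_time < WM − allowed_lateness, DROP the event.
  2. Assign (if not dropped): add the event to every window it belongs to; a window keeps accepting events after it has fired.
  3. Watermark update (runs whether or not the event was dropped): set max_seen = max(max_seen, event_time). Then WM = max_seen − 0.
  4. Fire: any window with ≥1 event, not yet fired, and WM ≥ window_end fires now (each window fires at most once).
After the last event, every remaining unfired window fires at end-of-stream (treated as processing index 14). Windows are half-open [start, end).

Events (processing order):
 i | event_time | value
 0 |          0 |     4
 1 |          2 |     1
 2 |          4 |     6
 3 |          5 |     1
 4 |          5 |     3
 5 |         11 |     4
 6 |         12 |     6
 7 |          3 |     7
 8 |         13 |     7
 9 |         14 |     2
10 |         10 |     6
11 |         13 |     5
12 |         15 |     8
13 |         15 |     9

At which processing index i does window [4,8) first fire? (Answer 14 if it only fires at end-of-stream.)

i=0 t=0 v=4: → [0,4); WM=0
i=1 t=2 v=1: → [2,6),[0,4); WM=2
i=2 t=4 v=6: → [4,8),[2,6); WM=4; [0,4) fires=2
i=3 t=5 v=1: → [4,8),[2,6); WM=5
i=4 t=5 v=3: → [4,8),[2,6); WM=5
i=5 t=11 v=4: → [10,14),[8,12); WM=11; [2,6) fires=3 [4,8) fires=3
i=6 t=12 v=6: → [12,16),[10,14); WM=12; [8,12) fires=1
i=7 t=3 v=7: DROP (t<12-2); WM=12
i=8 t=13 v=7: → [12,16),[10,14); WM=13
i=9 t=14 v=2: → [14,18),[12,16); WM=14; [10,14) fires=3
i=10 t=10 v=6: DROP (t<14-2); WM=14
i=11 t=13 v=5: → [12,16),[10,14); WM=14
i=12 t=15 v=8: → [14,18),[12,16); WM=15
i=13 t=15 v=9: → [14,18),[12,16); WM=15

5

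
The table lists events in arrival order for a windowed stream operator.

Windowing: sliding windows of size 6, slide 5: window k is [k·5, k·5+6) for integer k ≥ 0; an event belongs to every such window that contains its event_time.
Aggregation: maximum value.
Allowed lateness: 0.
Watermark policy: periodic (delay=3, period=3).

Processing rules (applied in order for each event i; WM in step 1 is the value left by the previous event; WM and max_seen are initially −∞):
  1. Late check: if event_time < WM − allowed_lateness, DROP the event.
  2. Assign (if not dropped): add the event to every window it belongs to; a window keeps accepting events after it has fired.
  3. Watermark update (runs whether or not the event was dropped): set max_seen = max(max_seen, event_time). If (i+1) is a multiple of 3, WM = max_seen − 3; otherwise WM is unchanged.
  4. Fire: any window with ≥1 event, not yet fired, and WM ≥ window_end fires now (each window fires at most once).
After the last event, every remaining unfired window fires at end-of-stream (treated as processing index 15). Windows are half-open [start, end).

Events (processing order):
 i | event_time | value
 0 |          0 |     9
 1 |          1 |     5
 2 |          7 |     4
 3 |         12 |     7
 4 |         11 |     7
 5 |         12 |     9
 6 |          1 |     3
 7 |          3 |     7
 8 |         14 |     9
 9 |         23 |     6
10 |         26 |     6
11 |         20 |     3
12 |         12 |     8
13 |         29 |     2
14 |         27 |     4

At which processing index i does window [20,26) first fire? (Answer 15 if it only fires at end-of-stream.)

14

i=0 t=0 v=9: → [0,6); WM=−∞
i=1 t=1 v=5: → [0,6); WM=−∞
i=2 t=7 v=4: → [5,11); WM=4
i=3 t=12 v=7: → [10,16); WM=4
i=4 t=11 v=7: → [10,16); WM=4
i=5 t=12 v=9: → [10,16); WM=9; [0,6) fires=9
i=6 t=1 v=3: DROP (t<9-0); WM=9
i=7 t=3 v=7: DROP (t<9-0); WM=9
i=8 t=14 v=9: → [10,16); WM=11; [5,11) fires=4
i=9 t=23 v=6: → [20,26); WM=11
i=10 t=26 v=6: → [25,31); WM=11
i=11 t=20 v=3: → [20,26),[15,21); WM=23; [10,16) fires=9 [15,21) fires=3
i=12 t=12 v=8: DROP (t<23-0); WM=23
i=13 t=29 v=2: → [25,31); WM=23
i=14 t=27 v=4: → [25,31); WM=26; [20,26) fires=6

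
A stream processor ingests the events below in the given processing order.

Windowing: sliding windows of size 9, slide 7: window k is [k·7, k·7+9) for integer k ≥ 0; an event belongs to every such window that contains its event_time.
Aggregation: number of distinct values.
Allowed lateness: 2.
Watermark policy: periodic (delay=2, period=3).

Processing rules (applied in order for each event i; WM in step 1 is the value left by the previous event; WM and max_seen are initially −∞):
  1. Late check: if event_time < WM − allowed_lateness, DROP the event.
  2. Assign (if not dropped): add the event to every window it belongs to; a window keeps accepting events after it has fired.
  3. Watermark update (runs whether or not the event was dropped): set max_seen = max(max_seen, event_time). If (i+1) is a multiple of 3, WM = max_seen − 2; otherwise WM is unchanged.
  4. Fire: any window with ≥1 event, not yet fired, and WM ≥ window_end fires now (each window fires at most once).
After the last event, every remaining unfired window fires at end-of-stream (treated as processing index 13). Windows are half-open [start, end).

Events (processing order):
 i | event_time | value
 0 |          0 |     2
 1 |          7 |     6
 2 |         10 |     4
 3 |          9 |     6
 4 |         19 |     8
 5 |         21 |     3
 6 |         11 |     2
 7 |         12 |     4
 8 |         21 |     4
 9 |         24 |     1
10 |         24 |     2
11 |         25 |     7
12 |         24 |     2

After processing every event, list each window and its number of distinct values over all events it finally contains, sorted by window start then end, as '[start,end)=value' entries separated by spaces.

i=0 t=0 v=2: → [0,9); WM=−∞
i=1 t=7 v=6: → [7,16),[0,9); WM=−∞
i=2 t=10 v=4: → [7,16); WM=8
i=3 t=9 v=6: → [7,16); WM=8
i=4 t=19 v=8: → [14,23); WM=8
i=5 t=21 v=3: → [21,30),[14,23); WM=19; [0,9) fires=2 [7,16) fires=2
i=6 t=11 v=2: DROP (t<19-2); WM=19
i=7 t=12 v=4: DROP (t<19-2); WM=19
i=8 t=21 v=4: → [21,30),[14,23); WM=19
i=9 t=24 v=1: → [21,30); WM=19
i=10 t=24 v=2: → [21,30); WM=19
i=11 t=25 v=7: → [21,30); WM=23; [14,23) fires=3
i=12 t=24 v=2: → [21,30); WM=23

[0,9)=2 [7,16)=2 [14,23)=3 [21,30)=5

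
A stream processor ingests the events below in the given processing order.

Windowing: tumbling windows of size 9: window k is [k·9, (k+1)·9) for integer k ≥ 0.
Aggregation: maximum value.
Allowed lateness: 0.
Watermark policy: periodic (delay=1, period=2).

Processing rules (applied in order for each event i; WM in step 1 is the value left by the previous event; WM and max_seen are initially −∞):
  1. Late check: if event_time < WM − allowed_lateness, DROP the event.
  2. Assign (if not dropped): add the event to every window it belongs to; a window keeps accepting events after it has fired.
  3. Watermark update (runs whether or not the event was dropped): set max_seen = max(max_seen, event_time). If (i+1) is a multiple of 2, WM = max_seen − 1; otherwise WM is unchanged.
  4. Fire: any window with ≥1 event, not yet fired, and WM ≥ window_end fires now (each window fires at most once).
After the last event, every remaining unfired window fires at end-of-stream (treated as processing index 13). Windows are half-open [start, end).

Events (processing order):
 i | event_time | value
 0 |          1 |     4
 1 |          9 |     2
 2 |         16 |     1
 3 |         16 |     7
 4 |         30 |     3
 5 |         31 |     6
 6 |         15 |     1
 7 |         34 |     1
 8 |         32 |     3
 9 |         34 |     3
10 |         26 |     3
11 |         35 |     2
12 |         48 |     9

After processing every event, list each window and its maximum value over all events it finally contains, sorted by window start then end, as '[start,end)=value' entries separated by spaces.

[0,9)=4 [9,18)=7 [27,36)=6 [45,54)=9

i=0 t=1 v=4: → [0,9); WM=−∞
i=1 t=9 v=2: → [9,18); WM=8
i=2 t=16 v=1: → [9,18); WM=8
i=3 t=16 v=7: → [9,18); WM=15; [0,9) fires=4
i=4 t=30 v=3: → [27,36); WM=15
i=5 t=31 v=6: → [27,36); WM=30; [9,18) fires=7
i=6 t=15 v=1: DROP (t<30-0); WM=30
i=7 t=34 v=1: → [27,36); WM=33
i=8 t=32 v=3: DROP (t<33-0); WM=33
i=9 t=34 v=3: → [27,36); WM=33
i=10 t=26 v=3: DROP (t<33-0); WM=33
i=11 t=35 v=2: → [27,36); WM=34
i=12 t=48 v=9: → [45,54); WM=34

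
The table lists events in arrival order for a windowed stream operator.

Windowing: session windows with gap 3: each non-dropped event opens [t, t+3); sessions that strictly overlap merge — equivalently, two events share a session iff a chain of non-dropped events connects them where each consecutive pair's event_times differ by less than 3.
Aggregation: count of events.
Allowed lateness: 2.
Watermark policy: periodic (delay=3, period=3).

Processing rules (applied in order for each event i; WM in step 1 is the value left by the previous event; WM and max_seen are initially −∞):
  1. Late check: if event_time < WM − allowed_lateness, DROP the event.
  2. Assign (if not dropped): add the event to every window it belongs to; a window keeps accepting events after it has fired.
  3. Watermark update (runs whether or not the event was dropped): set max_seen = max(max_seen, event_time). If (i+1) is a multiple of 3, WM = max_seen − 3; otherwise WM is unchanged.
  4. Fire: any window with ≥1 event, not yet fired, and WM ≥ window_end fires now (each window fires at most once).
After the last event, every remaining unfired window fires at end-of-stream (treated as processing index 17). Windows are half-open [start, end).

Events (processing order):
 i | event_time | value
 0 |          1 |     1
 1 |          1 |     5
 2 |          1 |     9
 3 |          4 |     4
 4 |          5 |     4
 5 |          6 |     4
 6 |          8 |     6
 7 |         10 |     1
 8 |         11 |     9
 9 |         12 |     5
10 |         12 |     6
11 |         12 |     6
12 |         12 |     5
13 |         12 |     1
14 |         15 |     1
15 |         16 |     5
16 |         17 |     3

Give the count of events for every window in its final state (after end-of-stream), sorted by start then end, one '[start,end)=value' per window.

[1,4)=3 [4,15)=11 [15,20)=3

i=0 t=1 v=1: → [1,4); WM=−∞
i=1 t=1 v=5: → [1,4); WM=−∞
i=2 t=1 v=9: → [1,4); WM=-2
i=3 t=4 v=4: → [4,7); WM=-2
i=4 t=5 v=4: → [4,8); WM=-2
i=5 t=6 v=4: → [4,9); WM=3
i=6 t=8 v=6: → [4,11); WM=3
i=7 t=10 v=1: → [4,13); WM=3
i=8 t=11 v=9: → [4,14); WM=8
i=9 t=12 v=5: → [4,15); WM=8
i=10 t=12 v=6: → [4,15); WM=8
i=11 t=12 v=6: → [4,15); WM=9
i=12 t=12 v=5: → [4,15); WM=9
i=13 t=12 v=1: → [4,15); WM=9
i=14 t=15 v=1: → [15,18); WM=12
i=15 t=16 v=5: → [15,19); WM=12
i=16 t=17 v=3: → [15,20); WM=12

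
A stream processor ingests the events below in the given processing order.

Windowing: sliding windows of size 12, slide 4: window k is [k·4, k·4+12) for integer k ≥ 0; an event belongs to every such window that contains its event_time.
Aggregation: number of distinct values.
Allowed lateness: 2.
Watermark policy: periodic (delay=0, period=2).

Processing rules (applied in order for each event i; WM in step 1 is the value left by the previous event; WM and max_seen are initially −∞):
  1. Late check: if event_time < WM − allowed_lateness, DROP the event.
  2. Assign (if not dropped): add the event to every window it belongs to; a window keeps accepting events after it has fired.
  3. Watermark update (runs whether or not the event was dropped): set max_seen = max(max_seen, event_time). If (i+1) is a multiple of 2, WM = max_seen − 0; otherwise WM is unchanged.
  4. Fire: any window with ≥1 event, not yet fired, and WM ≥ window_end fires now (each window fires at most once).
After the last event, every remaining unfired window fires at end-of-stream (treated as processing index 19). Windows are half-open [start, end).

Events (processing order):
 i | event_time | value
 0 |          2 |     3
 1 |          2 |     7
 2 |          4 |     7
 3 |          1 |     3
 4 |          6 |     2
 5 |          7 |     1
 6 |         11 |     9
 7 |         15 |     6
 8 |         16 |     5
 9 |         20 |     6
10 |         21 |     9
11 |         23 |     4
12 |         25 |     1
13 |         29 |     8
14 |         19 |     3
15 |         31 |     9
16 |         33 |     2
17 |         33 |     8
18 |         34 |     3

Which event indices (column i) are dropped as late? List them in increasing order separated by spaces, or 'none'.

14

i=0 t=2 v=3: → [0,12); WM=−∞
i=1 t=2 v=7: → [0,12); WM=2
i=2 t=4 v=7: → [4,16),[0,12); WM=2
i=3 t=1 v=3: → [0,12); WM=4
i=4 t=6 v=2: → [4,16),[0,12); WM=4
i=5 t=7 v=1: → [4,16),[0,12); WM=7
i=6 t=11 v=9: → [8,20),[4,16),[0,12); WM=7
i=7 t=15 v=6: → [12,24),[8,20),[4,16); WM=15; [0,12) fires=5
i=8 t=16 v=5: → [16,28),[12,24),[8,20); WM=15
i=9 t=20 v=6: → [20,32),[16,28),[12,24); WM=20; [4,16) fires=5 [8,20) fires=3
i=10 t=21 v=9: → [20,32),[16,28),[12,24); WM=20
i=11 t=23 v=4: → [20,32),[16,28),[12,24); WM=23
i=12 t=25 v=1: → [24,36),[20,32),[16,28); WM=23
i=13 t=29 v=8: → [28,40),[24,36),[20,32); WM=29; [12,24) fires=4 [16,28) fires=5
i=14 t=19 v=3: DROP (t<29-2); WM=29
i=15 t=31 v=9: → [28,40),[24,36),[20,32); WM=31
i=16 t=33 v=2: → [32,44),[28,40),[24,36); WM=31
i=17 t=33 v=8: → [32,44),[28,40),[24,36); WM=33; [20,32) fires=5
i=18 t=34 v=3: → [32,44),[28,40),[24,36); WM=33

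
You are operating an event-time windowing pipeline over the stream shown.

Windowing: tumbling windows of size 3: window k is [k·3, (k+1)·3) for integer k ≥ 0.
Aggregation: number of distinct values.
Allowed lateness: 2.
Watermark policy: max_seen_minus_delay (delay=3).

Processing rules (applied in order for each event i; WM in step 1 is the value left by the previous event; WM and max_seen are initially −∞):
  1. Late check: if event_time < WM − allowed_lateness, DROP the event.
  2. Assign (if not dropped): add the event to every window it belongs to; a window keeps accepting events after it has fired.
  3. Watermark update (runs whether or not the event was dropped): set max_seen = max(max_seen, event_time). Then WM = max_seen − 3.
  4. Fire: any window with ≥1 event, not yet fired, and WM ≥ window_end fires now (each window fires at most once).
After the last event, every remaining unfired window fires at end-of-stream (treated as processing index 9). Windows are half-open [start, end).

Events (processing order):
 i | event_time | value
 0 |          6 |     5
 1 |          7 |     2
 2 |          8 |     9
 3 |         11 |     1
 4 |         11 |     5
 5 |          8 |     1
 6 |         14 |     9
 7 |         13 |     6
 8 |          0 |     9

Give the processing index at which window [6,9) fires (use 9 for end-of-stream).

i=0 t=6 v=5: → [6,9); WM=3
i=1 t=7 v=2: → [6,9); WM=4
i=2 t=8 v=9: → [6,9); WM=5
i=3 t=11 v=1: → [9,12); WM=8
i=4 t=11 v=5: → [9,12); WM=8
i=5 t=8 v=1: → [6,9); WM=8
i=6 t=14 v=9: → [12,15); WM=11; [6,9) fires=4
i=7 t=13 v=6: → [12,15); WM=11
i=8 t=0 v=9: DROP (t<11-2); WM=11

6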